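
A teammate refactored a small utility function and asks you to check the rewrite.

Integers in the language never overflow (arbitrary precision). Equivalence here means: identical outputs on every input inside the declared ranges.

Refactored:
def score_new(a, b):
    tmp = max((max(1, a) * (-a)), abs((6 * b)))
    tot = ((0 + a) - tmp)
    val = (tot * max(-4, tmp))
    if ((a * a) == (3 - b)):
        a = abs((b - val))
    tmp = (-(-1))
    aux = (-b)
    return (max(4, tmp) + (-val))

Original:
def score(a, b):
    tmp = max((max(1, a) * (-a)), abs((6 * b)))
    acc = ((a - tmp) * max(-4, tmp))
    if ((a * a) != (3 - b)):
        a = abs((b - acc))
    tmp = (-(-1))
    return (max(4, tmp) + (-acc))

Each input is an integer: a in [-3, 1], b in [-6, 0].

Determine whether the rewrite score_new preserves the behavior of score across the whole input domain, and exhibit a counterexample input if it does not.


The one real change (`((a * a) != (3 - b))` became `((a * a) == (3 - b))`) has no effect anywhere in the declared ranges.
Spot check at a=1, b=-2 — score: tmp = 12; acc = -132; ((a * a) != (3 - b)) -> true; a = 130; tmp = 1; return 136. score_new: tmp = 12; tot = -11; val = -132; ((a * a) == (3 - b)) -> false; tmp = 1; aux = 2; return 136. Both give 136.
Every one of the 35 inputs gives matching results.
verdict: equivalent


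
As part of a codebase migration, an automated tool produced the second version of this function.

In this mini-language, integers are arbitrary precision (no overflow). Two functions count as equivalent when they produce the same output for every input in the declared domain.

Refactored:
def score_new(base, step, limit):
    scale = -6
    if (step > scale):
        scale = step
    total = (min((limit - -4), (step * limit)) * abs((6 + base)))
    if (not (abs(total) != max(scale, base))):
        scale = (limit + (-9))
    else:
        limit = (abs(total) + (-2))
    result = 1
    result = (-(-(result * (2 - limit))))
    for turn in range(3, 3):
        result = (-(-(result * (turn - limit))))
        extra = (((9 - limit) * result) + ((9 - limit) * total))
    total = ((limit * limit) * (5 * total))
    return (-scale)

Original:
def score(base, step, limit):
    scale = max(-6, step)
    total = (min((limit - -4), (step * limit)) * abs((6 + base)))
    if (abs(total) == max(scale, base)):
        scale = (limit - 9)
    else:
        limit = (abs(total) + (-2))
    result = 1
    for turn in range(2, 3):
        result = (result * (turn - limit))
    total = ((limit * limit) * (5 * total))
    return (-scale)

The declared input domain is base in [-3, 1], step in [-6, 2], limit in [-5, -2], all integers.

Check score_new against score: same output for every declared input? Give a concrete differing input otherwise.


Behavior is preserved: although comparison usage differs; boolean connective usage differs; statement counts differ; branching structure differs; loop structure differs; constant usage differs; local variable names differ; min/max/abs usage differs; arithmetic usage differs, the outputs never diverge.
One worked example (base=-1, step=-5, limit=-4) — score: scale=-5, then total=0, then (abs(total) == max(scale, base)) is false, then limit=-2, then result=1, then (turn=2), then result=4, then total=0, then returns 5; score_new: scale=-6, then (step > scale) is true, then scale=-5, then total=0, then (not (abs(total) != max(scale, base))) is false, then limit=-2, then result=1, then result=4, then the loop over turn runs zero times, then total=0, then returns 5; agreement on 5.
Every one of the 180 inputs gives matching results.
verdict: equivalent


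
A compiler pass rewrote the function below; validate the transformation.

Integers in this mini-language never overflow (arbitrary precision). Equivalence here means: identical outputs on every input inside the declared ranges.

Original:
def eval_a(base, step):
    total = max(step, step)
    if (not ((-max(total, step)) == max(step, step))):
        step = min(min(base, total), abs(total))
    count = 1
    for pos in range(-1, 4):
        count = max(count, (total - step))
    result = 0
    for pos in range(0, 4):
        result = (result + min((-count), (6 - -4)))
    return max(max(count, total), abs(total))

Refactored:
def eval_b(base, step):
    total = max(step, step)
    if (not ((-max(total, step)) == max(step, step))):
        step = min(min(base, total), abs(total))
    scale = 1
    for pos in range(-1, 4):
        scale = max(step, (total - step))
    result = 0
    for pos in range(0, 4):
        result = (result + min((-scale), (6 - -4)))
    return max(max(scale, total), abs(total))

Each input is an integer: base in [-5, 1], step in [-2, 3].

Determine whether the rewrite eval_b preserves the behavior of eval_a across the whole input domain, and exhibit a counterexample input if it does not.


Try base=-5, step=0.
eval_a: total=0, then (not ((-max(total, step)) == max(step, step))) is false, then count=1, then (pos=-1), then count=1, then (pos=0), then count=1, then (pos=1), then count=1, then (pos=2), then count=1, then (pos=3), then count=1, then result=0, then (pos=0), then result=-1, then (pos=1), then result=-2, then (pos=2), then result=-3, then (pos=3), then result=-4, then returns 1
eval_b: total=0, then (not ((-max(total, step)) == max(step, step))) is false, then scale=1, then (pos=-1), then scale=0, then (pos=0), then scale=0, then (pos=1), then scale=0, then (pos=2), then scale=0, then (pos=3), then scale=0, then result=0, then (pos=0), then result=0, then (pos=1), then result=0, then (pos=2), then result=0, then (pos=3), then result=0, then returns 0
1 and 0 differ, so these are not the same function on this domain.
verdict: not equivalent; witness: base=-5, step=0


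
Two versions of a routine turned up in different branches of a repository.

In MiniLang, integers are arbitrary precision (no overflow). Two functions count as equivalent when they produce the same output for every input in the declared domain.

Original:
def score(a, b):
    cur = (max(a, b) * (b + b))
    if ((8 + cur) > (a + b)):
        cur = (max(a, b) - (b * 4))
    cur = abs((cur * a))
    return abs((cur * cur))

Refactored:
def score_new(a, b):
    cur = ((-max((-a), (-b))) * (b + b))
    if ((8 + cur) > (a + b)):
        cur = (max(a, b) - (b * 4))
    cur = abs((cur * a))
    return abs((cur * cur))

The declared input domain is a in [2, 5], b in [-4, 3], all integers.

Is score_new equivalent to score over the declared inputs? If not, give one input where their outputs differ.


Consider the input a=2, b=-4.
score: cur=-16, then ((8 + cur) > (a + b)) is false, then cur=32, then returns 1024
score_new: cur=32, then ((8 + cur) > (a + b)) is true, then cur=18, then cur=36, then returns 1296
1024 vs 1296 — the two versions disagree here.
verdict: not equivalent; witness: a=2, b=-4


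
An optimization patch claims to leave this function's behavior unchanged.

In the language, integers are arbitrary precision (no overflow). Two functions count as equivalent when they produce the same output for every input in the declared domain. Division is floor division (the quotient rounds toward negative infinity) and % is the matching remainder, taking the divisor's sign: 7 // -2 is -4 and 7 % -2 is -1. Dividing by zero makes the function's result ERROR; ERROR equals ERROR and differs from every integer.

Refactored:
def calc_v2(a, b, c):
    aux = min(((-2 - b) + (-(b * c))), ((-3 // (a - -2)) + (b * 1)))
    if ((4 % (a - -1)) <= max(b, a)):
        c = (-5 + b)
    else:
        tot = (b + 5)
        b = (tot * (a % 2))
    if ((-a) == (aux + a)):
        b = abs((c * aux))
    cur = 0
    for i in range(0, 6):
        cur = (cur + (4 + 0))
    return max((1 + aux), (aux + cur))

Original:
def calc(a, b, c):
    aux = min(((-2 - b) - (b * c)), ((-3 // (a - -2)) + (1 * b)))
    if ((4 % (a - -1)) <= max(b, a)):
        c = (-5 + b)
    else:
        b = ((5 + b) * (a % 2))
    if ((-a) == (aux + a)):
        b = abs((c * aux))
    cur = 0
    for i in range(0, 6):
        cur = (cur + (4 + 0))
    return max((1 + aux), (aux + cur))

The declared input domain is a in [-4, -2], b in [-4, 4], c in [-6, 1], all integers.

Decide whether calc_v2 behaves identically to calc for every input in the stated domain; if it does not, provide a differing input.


The two are interchangeable: statement counts differ, local variable names differ, arithmetic usage differs, and every declared input agrees.
Tracing a=-2, b=4, c=-2: calc: division by zero -> ERROR | calc_v2: division by zero -> ERROR — matching result ERROR.
Sweeping the whole domain (216 inputs) finds no disagreement.
verdict: equivalent


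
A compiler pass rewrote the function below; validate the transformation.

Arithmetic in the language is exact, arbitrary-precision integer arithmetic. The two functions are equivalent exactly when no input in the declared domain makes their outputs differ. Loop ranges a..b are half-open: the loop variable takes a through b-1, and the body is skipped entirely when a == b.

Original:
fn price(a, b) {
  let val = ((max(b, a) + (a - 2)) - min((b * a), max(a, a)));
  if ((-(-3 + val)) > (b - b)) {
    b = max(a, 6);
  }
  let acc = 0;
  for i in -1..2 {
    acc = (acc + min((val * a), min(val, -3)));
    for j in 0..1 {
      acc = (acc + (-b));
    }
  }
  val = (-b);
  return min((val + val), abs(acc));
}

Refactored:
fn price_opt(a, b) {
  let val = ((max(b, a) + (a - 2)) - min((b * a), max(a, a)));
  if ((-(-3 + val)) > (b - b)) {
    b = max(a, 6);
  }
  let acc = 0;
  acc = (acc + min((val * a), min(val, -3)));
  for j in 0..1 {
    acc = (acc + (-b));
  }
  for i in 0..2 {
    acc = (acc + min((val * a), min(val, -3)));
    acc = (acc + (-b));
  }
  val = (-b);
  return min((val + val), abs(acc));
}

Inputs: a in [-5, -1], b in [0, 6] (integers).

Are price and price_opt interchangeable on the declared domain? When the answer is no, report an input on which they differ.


This is a faithful refactor — min/max/abs usage differs; and loop structure differs; and constant usage differs; and arithmetic usage differs; and statement counts differ, but the computed results match everywhere.
One worked example (a=-1, b=6) — price: val = 9; ((-(-3 + val)) > (b - b)) -> false; acc = 0; [i=-1]; acc = -9; [j=0]; acc = -15; [i=0]; acc = -24; [j=0]; acc = -30; [i=1]; acc = -39; [j=0]; acc = -45; val = -6; return -12; price_opt: val = 9; ((-(-3 + val)) > (b - b)) -> false; acc = 0; acc = -9; [j=0]; acc = -15; [i=0]; acc = -24; acc = -30; [i=1]; acc = -39; acc = -45; val = -6; return -12; agreement on -12.
Sweeping the whole domain (35 inputs) finds no disagreement.
verdict: equivalent


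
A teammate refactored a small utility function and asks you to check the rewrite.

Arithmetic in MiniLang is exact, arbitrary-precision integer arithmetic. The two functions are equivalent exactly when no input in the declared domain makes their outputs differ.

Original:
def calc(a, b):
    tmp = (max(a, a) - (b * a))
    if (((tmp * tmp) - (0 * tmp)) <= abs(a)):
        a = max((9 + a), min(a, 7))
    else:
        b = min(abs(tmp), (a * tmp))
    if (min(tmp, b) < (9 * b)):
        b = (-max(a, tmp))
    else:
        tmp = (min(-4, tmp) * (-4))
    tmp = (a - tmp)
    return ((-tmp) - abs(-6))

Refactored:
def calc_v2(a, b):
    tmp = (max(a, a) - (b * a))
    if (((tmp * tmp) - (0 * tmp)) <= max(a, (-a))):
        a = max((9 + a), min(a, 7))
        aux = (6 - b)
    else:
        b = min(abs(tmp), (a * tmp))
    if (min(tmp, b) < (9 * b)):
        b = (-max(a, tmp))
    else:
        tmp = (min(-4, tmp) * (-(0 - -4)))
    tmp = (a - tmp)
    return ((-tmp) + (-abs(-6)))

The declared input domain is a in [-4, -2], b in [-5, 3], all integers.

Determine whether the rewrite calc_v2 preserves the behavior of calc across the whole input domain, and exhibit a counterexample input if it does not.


The two are interchangeable: min/max/abs usage differs, plus local variable names differ, plus statement counts differ, plus constant usage differs, plus arithmetic usage differs, and every declared input agrees.
One worked example (a=-3, b=-1) — calc: tmp=-6, then (((tmp * tmp) - (0 * tmp)) <= abs(a)) is false, then b=6, then (min(tmp, b) < (9 * b)) is true, then b=3, then tmp=3, then returns -9; calc_v2: tmp=-6, then (((tmp * tmp) - (0 * tmp)) <= max(a, (-a))) is false, then b=6, then (min(tmp, b) < (9 * b)) is true, then b=3, then tmp=3, then returns -9; agreement on -9.
Sweeping the whole domain (27 inputs) finds no disagreement.
verdict: equivalent


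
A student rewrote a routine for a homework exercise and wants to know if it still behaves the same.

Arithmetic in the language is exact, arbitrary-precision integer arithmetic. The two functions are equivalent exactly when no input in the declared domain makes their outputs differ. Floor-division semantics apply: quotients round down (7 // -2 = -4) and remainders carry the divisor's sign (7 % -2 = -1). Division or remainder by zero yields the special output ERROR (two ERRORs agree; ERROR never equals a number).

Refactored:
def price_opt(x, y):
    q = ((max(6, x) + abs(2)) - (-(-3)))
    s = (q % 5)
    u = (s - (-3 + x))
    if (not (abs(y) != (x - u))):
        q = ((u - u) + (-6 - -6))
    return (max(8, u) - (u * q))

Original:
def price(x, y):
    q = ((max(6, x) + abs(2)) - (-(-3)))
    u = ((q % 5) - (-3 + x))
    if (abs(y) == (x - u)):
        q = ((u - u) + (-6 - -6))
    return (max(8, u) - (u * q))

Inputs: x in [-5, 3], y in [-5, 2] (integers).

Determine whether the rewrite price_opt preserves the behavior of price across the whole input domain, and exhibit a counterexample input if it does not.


Comparing the listings, the differences include: local variable names differ, plus boolean connective usage differs, plus statement counts differ, plus comparison usage differs.
One worked example (x=1, y=-4) — price: q=5, then u=2, then (abs(y) == (x - u)) is false, then returns -2; price_opt: q=5, then s=0, then u=2, then (not (abs(y) != (x - u))) is false, then returns -2; agreement on -2.
An exhaustive pass over the 72 declared inputs shows identical outputs.
verdict: equivalent


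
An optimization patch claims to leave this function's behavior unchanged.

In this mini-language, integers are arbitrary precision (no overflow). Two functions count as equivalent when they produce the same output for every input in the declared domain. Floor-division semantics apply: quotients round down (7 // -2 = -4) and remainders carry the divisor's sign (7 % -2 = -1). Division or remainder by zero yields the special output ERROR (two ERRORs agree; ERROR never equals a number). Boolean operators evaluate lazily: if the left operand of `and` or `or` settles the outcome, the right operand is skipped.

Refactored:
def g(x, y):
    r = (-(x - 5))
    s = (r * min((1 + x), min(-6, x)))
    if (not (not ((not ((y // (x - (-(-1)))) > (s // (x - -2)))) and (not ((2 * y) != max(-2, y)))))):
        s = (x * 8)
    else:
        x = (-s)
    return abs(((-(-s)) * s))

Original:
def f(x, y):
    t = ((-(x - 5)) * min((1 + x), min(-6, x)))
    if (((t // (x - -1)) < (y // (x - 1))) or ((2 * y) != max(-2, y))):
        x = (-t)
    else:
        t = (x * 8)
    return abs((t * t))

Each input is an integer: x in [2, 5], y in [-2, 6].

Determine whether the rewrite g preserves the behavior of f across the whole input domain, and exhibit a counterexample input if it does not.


Equivalent. The edit looks behavioral (`-1` became `-2`), but over these ranges it never changes the outcome.
Every one of the 36 inputs gives matching results.
One worked example (x=5, y=6) — f: t := 0 | (((t // (x - -1)) < (y // (x - 1))) or ((2 * y) != max(-2, y))): true | x := 0 | result 0; g: r := 0 | s := 0 | (not (not ((not ((y // (x - (-(-1)))) > (s // (x - -2)))) and (not ((2 * y) != max(-2, y)))))): false | x := 0 | result 0; agreement on 0.
verdict: equivalent


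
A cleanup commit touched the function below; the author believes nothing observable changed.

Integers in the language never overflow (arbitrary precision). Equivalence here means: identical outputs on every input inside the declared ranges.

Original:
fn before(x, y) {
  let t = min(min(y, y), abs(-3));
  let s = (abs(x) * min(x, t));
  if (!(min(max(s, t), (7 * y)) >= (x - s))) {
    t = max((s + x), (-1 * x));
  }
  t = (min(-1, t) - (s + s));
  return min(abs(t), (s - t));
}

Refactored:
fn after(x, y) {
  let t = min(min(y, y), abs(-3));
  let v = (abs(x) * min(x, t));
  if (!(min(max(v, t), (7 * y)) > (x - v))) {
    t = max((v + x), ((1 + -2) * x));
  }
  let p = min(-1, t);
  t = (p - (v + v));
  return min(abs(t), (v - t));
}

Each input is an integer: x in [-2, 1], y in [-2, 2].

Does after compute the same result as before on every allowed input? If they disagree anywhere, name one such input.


There is a behavioral-looking edit here, yet the outcome never shifts on this domain.
One worked example (x=1, y=-2) — before: t=-2, then s=-2, then (!(min(max(s, t), (7 * y)) >= (x - s))) is true, then t=-1, then t=3, then returns -5; after: t=-2, then v=-2, then (!(min(max(v, t), (7 * y)) > (x - v))) is true, then t=-1, then p=-1, then t=3, then returns -5; agreement on -5.
Checked all 20 inputs in the declared domain: the outputs agree on every one.
verdict: equivalent


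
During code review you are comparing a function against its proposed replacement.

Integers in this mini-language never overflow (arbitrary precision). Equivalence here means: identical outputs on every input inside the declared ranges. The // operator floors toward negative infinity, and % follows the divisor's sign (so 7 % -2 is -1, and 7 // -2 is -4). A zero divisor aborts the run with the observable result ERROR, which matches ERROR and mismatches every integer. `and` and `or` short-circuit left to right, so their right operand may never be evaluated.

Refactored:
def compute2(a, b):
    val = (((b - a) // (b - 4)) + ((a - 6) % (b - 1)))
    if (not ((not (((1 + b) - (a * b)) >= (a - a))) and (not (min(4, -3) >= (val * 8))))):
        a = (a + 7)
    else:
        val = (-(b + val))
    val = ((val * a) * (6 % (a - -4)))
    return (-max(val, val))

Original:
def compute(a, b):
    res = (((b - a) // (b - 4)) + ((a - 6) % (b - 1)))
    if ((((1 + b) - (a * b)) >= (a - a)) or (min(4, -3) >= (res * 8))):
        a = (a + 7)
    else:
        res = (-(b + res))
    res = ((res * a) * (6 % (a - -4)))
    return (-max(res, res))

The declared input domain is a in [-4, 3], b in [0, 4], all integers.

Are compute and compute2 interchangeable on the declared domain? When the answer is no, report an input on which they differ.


Behavior is preserved: although boolean connective usage differs, and local variable names differ, the outputs never diverge.
Spot check at a=-4, b=3 — compute: res = -7; ((((1 + b) - (a * b)) >= (a - a)) or (min(4, -3) >= (res * 8))) -> true; a = 3; res = -126; return 126. compute2: val = -7; (not ((not (((1 + b) - (a * b)) >= (a - a))) and (not (min(4, -3) >= (val * 8))))) -> true; a = 3; val = -126; return 126. Both give 126.
Across all 40 domain points the two functions coincide.
verdict: equivalent


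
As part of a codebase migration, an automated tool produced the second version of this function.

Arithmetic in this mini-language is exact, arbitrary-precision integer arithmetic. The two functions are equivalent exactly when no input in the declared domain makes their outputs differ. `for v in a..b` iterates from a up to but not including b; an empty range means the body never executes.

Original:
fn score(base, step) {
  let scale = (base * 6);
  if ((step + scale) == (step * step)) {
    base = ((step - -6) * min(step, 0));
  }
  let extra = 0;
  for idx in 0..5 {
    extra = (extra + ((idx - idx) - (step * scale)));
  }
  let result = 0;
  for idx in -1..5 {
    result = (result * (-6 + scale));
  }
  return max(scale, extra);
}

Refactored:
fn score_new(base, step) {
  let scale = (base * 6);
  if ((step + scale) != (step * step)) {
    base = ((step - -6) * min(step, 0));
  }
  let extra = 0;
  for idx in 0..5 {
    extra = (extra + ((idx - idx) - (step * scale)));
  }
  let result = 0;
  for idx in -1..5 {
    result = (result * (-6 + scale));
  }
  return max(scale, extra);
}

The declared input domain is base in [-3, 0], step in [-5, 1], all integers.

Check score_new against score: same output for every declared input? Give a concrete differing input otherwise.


One difference looks behavioral, but it never changes the outcome for any declared input.
Tracing base=0, step=1: score: scale=0, then ((step + scale) == (step * step)) is true, then base=0, then extra=0, then (idx=0), then extra=0, then (idx=1), then extra=0, then (idx=2), then extra=0, then (idx=3), then extra=0, then (idx=4), then extra=0, then result=0, then (idx=-1), then result=0, then (idx=0), then result=0, then (idx=1), then result=0, then (idx=2), then result=0, then (idx=3), then result=0, then (idx=4), then result=0, then returns 0 | score_new: scale=0, then ((step + scale) != (step * step)) is false, then extra=0, then (idx=0), then extra=0, then (idx=1), then extra=0, then (idx=2), then extra=0, then (idx=3), then extra=0, then (idx=4), then extra=0, then result=0, then (idx=-1), then result=0, then (idx=0), then result=0, then (idx=1), then result=0, then (idx=2), then result=0, then (idx=3), then result=0, then (idx=4), then result=0, then returns 0 — matching result 0.
Sweeping the whole domain (28 inputs) finds no disagreement.
verdict: equivalent


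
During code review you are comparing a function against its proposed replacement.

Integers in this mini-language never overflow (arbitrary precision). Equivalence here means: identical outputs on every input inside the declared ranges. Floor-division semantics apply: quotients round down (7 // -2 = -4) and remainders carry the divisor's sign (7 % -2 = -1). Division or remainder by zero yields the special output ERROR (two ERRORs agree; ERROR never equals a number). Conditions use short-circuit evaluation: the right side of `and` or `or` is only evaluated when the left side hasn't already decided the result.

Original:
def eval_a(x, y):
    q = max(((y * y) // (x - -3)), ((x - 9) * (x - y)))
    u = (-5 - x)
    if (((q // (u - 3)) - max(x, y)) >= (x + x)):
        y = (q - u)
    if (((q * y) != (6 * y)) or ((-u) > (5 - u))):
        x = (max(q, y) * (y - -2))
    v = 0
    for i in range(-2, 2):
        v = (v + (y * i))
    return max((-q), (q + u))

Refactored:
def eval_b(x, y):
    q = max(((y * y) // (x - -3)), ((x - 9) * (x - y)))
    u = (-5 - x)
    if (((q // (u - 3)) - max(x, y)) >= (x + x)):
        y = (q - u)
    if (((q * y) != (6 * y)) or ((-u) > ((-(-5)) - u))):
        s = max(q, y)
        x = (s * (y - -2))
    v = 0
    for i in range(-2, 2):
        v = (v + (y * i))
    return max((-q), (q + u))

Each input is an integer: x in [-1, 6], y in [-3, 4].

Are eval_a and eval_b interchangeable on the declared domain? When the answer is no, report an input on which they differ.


The two versions differ — the changes include local variable names differ; and statement counts differ.
One worked example (x=2, y=2) — eval_a: q becomes 0; next u becomes -7; next (((q // (u - 3)) - max(x, y)) >= (x + x)) evaluates to false; next (((q * y) != (6 * y)) or ((-u) > (5 - u))) evaluates to true; next x becomes 8; next v becomes 0; next at i=-2:; next v becomes -4; next at i=-1:; next v becomes -6; next at i=0:; next v becomes -6; next at i=1:; next v becomes -4; next final value 0; eval_b: q becomes 0; next u becomes -7; next (((q // (u - 3)) - max(x, y)) >= (x + x)) evaluates to false; next (((q * y) != (6 * y)) or ((-u) > ((-(-5)) - u))) evaluates to true; next s becomes 2; next x becomes 8; next v becomes 0; next at i=-2:; next v becomes -4; next at i=-1:; next v becomes -6; next at i=0:; next v becomes -6; next at i=1:; next v becomes -4; next final value 0; agreement on 0.
An exhaustive pass over the 64 declared inputs shows identical outputs.
verdict: equivalent


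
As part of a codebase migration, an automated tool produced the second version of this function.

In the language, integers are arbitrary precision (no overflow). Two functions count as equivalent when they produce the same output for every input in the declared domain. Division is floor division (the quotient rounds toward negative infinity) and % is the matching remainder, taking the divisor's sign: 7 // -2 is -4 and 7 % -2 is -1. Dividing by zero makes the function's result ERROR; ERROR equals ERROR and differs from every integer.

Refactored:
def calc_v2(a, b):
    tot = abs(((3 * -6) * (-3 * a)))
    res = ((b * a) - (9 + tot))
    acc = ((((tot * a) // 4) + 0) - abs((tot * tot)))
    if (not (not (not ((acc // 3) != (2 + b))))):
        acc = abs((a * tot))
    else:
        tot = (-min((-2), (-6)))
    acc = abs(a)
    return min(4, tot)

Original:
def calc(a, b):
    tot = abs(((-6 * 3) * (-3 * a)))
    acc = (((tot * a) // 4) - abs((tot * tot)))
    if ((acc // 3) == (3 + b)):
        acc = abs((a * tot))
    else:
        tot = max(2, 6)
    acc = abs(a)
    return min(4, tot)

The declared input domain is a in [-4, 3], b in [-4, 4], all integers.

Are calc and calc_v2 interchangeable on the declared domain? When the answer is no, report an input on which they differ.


Not equivalent: a=0, b=-3 separates them (0 vs 4).
calc: tot becomes 0; next acc becomes 0; next ((acc // 3) == (3 + b)) evaluates to true; next acc becomes 0; next acc becomes 0; next final value 0
calc_v2: tot becomes 0; next res becomes -9; next acc becomes 0; next (not (not (not ((acc // 3) != (2 + b))))) evaluates to false; next tot becomes 6; next acc becomes 0; next final value 4
verdict: not equivalent; witness: a=0, b=-3


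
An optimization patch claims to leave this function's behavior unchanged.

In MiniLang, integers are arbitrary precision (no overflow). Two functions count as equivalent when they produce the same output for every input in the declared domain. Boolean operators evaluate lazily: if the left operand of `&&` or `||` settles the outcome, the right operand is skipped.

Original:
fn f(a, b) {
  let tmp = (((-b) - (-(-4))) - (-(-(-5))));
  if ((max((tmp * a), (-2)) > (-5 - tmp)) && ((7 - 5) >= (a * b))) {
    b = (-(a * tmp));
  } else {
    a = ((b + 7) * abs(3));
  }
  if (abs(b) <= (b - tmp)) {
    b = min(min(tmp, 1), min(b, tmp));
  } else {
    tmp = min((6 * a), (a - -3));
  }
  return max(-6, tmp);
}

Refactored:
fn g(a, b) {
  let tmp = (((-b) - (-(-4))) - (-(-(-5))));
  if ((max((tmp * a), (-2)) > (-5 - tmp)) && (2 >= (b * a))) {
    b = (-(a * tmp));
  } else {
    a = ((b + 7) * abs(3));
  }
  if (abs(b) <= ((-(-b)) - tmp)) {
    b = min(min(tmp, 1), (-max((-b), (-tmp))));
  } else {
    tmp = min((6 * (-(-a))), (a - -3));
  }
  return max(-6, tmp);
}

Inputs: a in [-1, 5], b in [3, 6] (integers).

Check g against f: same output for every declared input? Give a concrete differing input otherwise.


Behavior is preserved: although min/max/abs usage differs; and arithmetic usage differs; and constant usage differs, the outputs never diverge.
As a probe, take a=2, b=4: f runs tmp = -3; ((max((tmp * a), (-2)) > (-5 - tmp)) && ((7 - 5) >= (a * b))) -> false; a = 33; (abs(b) <= (b - tmp)) -> true; b = -3; return -3; g runs tmp = -3; ((max((tmp * a), (-2)) > (-5 - tmp)) && (2 >= (b * a))) -> false; a = 33; (abs(b) <= ((-(-b)) - tmp)) -> true; b = -3; return -3; both end at -3.
An exhaustive pass over the 28 declared inputs shows identical outputs.
verdict: equivalent


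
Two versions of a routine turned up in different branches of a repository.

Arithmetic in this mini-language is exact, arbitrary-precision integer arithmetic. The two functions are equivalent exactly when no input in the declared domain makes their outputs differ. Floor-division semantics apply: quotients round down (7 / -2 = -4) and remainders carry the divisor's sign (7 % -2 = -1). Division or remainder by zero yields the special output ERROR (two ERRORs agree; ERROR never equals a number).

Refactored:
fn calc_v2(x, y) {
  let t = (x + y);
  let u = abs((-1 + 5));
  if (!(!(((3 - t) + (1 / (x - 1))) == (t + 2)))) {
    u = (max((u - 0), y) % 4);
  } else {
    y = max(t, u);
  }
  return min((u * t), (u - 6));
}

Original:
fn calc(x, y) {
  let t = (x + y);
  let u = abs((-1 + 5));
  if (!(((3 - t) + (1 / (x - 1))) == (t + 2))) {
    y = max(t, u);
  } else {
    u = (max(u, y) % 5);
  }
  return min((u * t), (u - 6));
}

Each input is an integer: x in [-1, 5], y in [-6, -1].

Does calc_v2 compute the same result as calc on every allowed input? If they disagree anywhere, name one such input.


Run the pair on x=2, y=-1.
calc: t=1, then u=4, then (!(((3 - t) + (1 / (x - 1))) == (t + 2))) is false, then u=4, then returns -2
calc_v2: t=1, then u=4, then (!(!(((3 - t) + (1 / (x - 1))) == (t + 2)))) is true, then u=0, then returns -6
-2 vs -6 — the two versions disagree here.
verdict: not equivalent; witness: x=2, y=-1


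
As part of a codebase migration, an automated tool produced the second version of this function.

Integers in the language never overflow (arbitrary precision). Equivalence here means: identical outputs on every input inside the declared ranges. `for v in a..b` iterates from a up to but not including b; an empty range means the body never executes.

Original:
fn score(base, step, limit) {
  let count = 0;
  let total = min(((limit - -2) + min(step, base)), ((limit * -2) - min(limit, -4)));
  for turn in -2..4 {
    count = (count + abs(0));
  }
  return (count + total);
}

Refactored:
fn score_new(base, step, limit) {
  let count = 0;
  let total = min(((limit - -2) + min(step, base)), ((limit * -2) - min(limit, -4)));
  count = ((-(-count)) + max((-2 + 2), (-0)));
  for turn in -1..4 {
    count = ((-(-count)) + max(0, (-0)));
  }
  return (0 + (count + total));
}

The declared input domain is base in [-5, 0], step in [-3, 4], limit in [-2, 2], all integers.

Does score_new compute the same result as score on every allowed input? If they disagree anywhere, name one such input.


Differences: min/max/abs usage differs, arithmetic usage differs, loop structure differs, statement counts differ, constant usage differs — yet all 240 inputs agree.
verdict: equivalent


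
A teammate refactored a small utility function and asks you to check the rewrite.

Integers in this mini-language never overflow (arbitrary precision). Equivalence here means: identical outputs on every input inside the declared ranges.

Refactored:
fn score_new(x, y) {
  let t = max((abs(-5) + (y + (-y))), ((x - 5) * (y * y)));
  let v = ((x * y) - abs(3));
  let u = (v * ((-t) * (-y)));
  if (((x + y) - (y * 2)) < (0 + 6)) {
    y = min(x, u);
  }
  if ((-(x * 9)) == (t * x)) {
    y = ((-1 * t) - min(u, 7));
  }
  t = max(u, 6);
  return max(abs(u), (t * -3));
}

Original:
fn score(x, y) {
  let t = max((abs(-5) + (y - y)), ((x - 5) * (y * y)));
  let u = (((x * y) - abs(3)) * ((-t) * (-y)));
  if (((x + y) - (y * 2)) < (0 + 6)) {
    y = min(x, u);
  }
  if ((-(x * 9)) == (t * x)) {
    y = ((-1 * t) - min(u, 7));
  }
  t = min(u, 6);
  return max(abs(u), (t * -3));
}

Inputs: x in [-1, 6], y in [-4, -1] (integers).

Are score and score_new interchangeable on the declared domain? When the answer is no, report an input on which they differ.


The rewrite breaks on x=-1, y=-4, where the results are 60 and 20.
score: t := 5 | u := -20 | (((x + y) - (y * 2)) < (0 + 6)): true | y := -20 | ((-(x * 9)) == (t * x)): false | t := -20 | result 60
score_new: t := 5 | v := 1 | u := -20 | (((x + y) - (y * 2)) < (0 + 6)): true | y := -20 | ((-(x * 9)) == (t * x)): false | t := 6 | result 20
verdict: not equivalent; witness: x=-1, y=-4


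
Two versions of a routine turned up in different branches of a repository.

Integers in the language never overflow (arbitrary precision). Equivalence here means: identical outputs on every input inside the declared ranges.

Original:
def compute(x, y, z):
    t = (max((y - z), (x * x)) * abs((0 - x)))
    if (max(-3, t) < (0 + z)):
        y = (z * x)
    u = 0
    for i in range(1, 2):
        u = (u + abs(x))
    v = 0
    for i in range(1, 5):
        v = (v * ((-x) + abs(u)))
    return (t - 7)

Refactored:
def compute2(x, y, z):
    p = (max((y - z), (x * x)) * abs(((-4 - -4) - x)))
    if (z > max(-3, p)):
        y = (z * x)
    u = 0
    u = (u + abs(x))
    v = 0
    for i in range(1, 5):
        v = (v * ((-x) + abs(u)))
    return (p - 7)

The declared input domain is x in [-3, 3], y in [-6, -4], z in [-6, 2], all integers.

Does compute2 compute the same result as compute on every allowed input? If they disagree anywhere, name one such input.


Behavior is preserved: although comparison usage differs; statement counts differ; loop structure differs; arithmetic usage differs; constant usage differs; local variable names differ, the outputs never diverge.
Spot check at x=-2, y=-4, z=-5 — compute: t = 8; (max(-3, t) < (0 + z)) -> false; u = 0; [i=1]; u = 2; v = 0; [i=1]; v = 0; [i=2]; v = 0; [i=3]; v = 0; [i=4]; v = 0; return 1. compute2: p = 8; (z > max(-3, p)) -> false; u = 0; u = 2; v = 0; [i=1]; v = 0; [i=2]; v = 0; [i=3]; v = 0; [i=4]; v = 0; return 1. Both give 1.
Sweeping the whole domain (189 inputs) finds no disagreement.
verdict: equivalent


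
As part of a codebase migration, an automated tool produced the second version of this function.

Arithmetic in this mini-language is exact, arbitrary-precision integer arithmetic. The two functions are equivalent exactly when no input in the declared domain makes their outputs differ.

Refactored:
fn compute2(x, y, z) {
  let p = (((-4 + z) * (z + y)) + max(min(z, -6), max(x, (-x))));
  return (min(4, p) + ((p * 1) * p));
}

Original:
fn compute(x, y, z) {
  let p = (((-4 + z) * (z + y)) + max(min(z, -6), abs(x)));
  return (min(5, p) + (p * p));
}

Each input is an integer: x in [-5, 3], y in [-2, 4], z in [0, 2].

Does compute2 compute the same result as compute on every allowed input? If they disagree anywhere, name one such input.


There is a counterexample at x=-5, y=-2, z=0: 174 on one side, 173 on the other.
compute: p = 13; return 174
compute2: p = 13; return 173
verdict: not equivalent; witness: x=-5, y=-2, z=0


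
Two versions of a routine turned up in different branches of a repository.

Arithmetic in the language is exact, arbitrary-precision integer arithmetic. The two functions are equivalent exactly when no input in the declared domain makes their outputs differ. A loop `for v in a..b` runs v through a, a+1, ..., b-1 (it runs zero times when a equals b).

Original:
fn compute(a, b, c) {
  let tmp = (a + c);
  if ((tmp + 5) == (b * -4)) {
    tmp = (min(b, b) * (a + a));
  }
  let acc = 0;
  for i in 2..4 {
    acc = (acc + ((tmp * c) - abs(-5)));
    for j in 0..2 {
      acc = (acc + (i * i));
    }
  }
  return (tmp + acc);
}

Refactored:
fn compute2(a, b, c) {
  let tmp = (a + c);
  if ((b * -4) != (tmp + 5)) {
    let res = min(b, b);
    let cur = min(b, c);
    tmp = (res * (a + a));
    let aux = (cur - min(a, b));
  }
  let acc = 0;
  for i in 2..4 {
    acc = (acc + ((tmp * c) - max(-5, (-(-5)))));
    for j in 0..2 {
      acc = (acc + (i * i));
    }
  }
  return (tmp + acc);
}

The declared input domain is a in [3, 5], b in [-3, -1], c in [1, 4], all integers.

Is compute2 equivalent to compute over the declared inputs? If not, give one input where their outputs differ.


Try a=3, b=-3, c=1.
compute: tmp := 4 | ((tmp + 5) == (b * -4)): false | acc := 0 | iter i=2: | acc := -1 | iter j=0: | acc := 3 | iter j=1: | acc := 7 | iter i=3: | acc := 6 | iter j=0: | acc := 15 | iter j=1: | acc := 24 | result 28
compute2: tmp := 4 | ((b * -4) != (tmp + 5)): true | res := -3 | cur := -3 | tmp := -18 | aux := 0 | acc := 0 | iter i=2: | acc := -23 | iter j=0: | acc := -19 | iter j=1: | acc := -15 | iter i=3: | acc := -38 | iter j=0: | acc := -29 | iter j=1: | acc := -20 | result -38
28 and -38 differ, so these are not the same function on this domain.
verdict: not equivalent; witness: a=3, b=-3, c=1


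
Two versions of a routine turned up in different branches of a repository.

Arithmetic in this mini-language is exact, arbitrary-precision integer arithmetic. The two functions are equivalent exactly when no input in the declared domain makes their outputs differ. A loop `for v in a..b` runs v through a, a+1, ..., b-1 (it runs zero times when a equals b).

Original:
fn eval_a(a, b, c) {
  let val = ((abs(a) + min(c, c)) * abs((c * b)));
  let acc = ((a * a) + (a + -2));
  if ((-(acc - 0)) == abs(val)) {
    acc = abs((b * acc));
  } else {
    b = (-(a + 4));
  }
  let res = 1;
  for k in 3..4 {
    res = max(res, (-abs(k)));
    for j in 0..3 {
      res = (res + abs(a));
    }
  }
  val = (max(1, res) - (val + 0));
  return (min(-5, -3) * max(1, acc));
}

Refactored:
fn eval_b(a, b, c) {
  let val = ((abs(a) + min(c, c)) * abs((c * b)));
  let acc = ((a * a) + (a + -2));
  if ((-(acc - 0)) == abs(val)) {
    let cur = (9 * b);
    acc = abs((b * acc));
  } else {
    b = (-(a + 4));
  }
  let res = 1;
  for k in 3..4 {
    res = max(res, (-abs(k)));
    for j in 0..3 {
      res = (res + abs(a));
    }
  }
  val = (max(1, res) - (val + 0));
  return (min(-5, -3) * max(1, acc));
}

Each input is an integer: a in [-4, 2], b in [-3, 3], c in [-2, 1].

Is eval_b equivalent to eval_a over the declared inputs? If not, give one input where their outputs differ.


Reading the diff, among the changes: constant usage differs; statement counts differ; arithmetic usage differs; local variable names differ.
Tracing a=-1, b=-3, c=1: eval_a: val=6, then acc=-2, then ((-(acc - 0)) == abs(val)) is false, then b=-3, then res=1, then (k=3), then res=1, then (j=0), then res=2, then (j=1), then res=3, then (j=2), then res=4, then val=-2, then returns -5 | eval_b: val=6, then acc=-2, then ((-(acc - 0)) == abs(val)) is false, then b=-3, then res=1, then (k=3), then res=1, then (j=0), then res=2, then (j=1), then res=3, then (j=2), then res=4, then val=-2, then returns -5 — matching result -5.
An exhaustive pass over the 196 declared inputs shows identical outputs.
verdict: equivalent


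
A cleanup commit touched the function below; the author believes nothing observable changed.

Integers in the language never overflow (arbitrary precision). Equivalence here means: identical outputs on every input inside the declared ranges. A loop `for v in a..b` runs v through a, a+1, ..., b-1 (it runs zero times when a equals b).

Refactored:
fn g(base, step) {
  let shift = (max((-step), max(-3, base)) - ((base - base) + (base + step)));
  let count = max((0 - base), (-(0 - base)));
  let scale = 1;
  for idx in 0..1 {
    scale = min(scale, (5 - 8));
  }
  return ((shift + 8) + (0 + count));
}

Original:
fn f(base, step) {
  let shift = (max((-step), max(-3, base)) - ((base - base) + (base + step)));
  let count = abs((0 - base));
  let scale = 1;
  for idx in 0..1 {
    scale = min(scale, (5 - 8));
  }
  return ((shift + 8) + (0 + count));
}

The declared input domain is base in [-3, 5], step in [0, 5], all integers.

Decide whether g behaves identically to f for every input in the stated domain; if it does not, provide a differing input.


Equivalent — the differences include min/max/abs usage differs; also arithmetic usage differs; also constant usage differs, yet no declared input distinguishes the two.
Tracing base=5, step=2: f: shift=-2, then count=5, then scale=1, then (idx=0), then scale=-3, then returns 11 | g: shift=-2, then count=5, then scale=1, then (idx=0), then scale=-3, then returns 11 — matching result 11.
Every one of the 54 inputs gives matching results.
verdict: equivalent


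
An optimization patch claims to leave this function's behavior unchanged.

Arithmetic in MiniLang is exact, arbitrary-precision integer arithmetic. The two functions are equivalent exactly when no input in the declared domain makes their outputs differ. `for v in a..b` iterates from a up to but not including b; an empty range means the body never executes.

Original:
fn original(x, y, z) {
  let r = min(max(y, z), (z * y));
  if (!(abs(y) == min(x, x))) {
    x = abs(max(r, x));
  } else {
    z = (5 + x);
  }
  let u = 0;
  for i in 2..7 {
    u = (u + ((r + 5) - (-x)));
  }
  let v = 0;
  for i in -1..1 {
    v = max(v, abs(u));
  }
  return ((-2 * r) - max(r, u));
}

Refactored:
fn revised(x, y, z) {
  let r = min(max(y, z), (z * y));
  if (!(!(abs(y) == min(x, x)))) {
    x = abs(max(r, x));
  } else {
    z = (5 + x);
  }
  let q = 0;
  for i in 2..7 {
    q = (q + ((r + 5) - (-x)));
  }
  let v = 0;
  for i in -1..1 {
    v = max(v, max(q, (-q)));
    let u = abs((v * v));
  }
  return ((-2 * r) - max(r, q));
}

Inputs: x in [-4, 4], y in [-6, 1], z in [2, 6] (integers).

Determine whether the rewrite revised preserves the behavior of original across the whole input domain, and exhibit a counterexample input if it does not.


Consider the input x=-4, y=-5, z=2.
original: r becomes -10; next (!(abs(y) == min(x, x))) evaluates to true; next x becomes 4; next u becomes 0; next at i=2:; next u becomes -1; next at i=3:; next u becomes -2; next at i=4:; next u becomes -3; next at i=5:; next u becomes -4; next at i=6:; next u becomes -5; next v becomes 0; next at i=-1:; next v becomes 5; next at i=0:; next v becomes 5; next final value 25
revised: r becomes -10; next (!(!(abs(y) == min(x, x)))) evaluates to false; next z becomes 1; next q becomes 0; next at i=2:; next q becomes -9; next at i=3:; next q becomes -18; next at i=4:; next q becomes -27; next at i=5:; next q becomes -36; next at i=6:; next q becomes -45; next v becomes 0; next at i=-1:; next v becomes 45; next u becomes 2025; next at i=0:; next v becomes 45; next u becomes 2025; next final value 30
25 and 30 differ, so these are not the same function on this domain.
verdict: not equivalent; witness: x=-4, y=-5, z=2
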